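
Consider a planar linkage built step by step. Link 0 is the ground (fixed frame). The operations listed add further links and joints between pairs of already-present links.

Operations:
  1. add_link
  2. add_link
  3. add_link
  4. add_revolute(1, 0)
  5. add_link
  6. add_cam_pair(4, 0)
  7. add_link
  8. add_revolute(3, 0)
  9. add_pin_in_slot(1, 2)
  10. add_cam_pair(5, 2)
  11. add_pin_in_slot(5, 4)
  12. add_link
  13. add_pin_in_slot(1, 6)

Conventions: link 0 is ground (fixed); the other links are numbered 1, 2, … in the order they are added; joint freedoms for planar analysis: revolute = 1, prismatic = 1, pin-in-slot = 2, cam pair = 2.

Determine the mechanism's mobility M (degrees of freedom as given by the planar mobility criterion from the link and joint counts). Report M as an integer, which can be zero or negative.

L=1 J1=0 J2=0
add link → L=2 J1=0 J2=0
add link → L=3 J1=0 J2=0
add link → L=4 J1=0 J2=0
R@1,0 dof=1 J1 → L=4 J1=1 J2=0
add link → L=5 J1=1 J2=0
C@4,0 dof=2 J2 → L=5 J1=1 J2=1
add link → L=6 J1=1 J2=1
R@3,0 dof=1 J1 → L=6 J1=2 J2=1
PS@1,2 dof=2 J2 → L=6 J1=2 J2=2
C@5,2 dof=2 J2 → L=6 J1=2 J2=3
PS@5,4 dof=2 J2 → L=6 J1=2 J2=4
add link → L=7 J1=2 J2=4
PS@1,6 dof=2 J2 → L=7 J1=2 J2=5
M=3(L−1)−2J1−J2=3·6−2·2−5=9

M = 9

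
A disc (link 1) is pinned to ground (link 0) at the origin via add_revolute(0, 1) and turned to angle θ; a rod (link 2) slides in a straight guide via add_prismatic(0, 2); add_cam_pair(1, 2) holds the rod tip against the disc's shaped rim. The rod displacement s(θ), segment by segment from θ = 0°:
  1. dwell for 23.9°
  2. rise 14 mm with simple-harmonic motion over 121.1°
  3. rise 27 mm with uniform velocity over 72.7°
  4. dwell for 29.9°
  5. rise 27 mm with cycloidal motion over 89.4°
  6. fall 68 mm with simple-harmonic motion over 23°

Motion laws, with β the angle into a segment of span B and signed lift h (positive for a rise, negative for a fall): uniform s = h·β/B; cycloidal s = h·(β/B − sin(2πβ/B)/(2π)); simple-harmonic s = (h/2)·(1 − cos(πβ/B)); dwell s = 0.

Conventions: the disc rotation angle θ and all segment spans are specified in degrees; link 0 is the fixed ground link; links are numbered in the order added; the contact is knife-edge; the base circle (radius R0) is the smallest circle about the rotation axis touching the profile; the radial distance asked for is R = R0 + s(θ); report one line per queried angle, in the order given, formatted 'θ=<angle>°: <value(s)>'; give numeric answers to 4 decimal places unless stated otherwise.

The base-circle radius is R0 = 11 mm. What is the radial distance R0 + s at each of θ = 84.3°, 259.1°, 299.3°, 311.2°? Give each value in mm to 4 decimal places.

segment 1 (0° to 23.9°, dwell): s unchanged at 0.0000
θ = 84.3° falls in segment 2 (23.9° to 145°, simple-harmonic, h = 14): β = 84.3 − 23.9 = 60.4°, B = 121.1°; Δs = 14/2·(1 − cos(π·0.4988)) = 6.9728; s = 0.0000 + 6.9728 = 6.9728
segment 2 (23.9° to 145°, simple-harmonic, h = 14) is passed completely: s = 0.0000 + (14) = 14.0000
segment 3 (145° to 217.7°, uniform, h = 27) is passed completely: s = 14.0000 + (27) = 41.0000
segment 4 (217.7° to 247.6°, dwell): s unchanged at 41.0000
θ = 259.1° falls in segment 5 (247.6° to 337°, cycloidal, h = 27): β = 259.1 − 247.6 = 11.5°, B = 89.4°; Δs = 27·(0.1286 − sin(2π·0.1286)/(2π)) = 0.3660; s = 41.0000 + 0.3660 = 41.3660
θ = 299.3° falls in segment 5 (247.6° to 337°, cycloidal, h = 27): β = 299.3 − 247.6 = 51.7°, B = 89.4°; Δs = 27·(0.5783 − sin(2π·0.5783)/(2π)) = 17.6439; s = 41.0000 + 17.6439 = 58.6439
θ = 311.2° falls in segment 5 (247.6° to 337°, cycloidal, h = 27): β = 311.2 − 247.6 = 63.6°, B = 89.4°; Δs = 27·(0.7114 − sin(2π·0.7114)/(2π)) = 23.3795; s = 41.0000 + 23.3795 = 64.3795
θ=84.3°: R = R0 + s = 11 + 6.9728 = 17.9728
θ=259.1°: R = R0 + s = 11 + 41.3660 = 52.3660
θ=299.3°: R = R0 + s = 11 + 58.6439 = 69.6439
θ=311.2°: R = R0 + s = 11 + 64.3795 = 75.3795

θ=84.3°: 17.9728
θ=259.1°: 52.3660
θ=299.3°: 69.6439
θ=311.2°: 75.3795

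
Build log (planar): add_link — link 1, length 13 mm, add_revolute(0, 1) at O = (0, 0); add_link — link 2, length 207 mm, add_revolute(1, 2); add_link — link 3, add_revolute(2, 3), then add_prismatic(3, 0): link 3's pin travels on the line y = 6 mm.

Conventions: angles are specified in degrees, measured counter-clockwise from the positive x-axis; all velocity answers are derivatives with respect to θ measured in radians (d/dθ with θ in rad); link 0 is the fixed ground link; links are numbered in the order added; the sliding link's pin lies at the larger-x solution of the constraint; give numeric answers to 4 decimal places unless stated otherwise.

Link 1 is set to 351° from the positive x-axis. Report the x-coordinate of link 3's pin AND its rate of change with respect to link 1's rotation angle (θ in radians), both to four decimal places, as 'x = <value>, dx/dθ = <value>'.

geometry: r = 13 mm, L = 207 mm, e = 6 mm
crank pin P = (r cos θ, r sin θ) = (12.839948, -2.033648)
h = r sin θ − e = -2.033648 − 6 = -8.033648
x = r cos θ + √(L² − h²) = 12.839948 + 206.844049 = 219.683997
dx/dθ = −r sin θ − h·r cos θ/√(L² − h²) (θ in radians; h = -8.033648) = 2.532341

x = 219.6840, dx/dθ = 2.5323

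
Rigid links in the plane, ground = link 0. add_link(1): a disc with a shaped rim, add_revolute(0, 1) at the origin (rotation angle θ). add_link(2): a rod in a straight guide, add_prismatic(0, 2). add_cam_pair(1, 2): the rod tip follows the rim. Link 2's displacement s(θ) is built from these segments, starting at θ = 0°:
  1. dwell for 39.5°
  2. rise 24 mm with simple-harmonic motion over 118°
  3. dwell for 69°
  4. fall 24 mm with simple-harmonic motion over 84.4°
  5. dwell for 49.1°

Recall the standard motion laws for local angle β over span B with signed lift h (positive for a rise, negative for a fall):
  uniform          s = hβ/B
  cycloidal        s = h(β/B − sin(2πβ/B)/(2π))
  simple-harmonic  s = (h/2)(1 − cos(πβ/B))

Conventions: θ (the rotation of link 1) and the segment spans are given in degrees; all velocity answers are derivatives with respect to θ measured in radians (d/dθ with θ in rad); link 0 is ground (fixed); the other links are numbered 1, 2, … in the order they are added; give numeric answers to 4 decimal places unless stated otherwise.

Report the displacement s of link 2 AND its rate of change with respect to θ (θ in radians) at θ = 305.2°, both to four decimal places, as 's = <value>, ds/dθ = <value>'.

segment 1 (0° to 39.5°, dwell): s unchanged at 0.0000
segment 2 (39.5° to 157.5°, simple-harmonic, h = 24) is passed completely: s = 0.0000 + (24) = 24.0000
segment 3 (157.5° to 226.5°, dwell): s unchanged at 24.0000
θ = 305.2° falls in segment 4 (226.5° to 310.9°, simple-harmonic, h = -24): β = 305.2 − 226.5 = 78.7°, B = 84.4°; Δs = -24/2·(1 − cos(π·0.9325)) = -23.7309; s = 24.0000 − 23.7309 = 0.2691
velocity in seg [226.5°–310.9°] (simple-harmonic), θ in radians: β = 78.7° = 1.3736 rad, B = 84.4° = 1.4731 rad; ds/dθ = (πh/(2B)) sin(πβ/B) = (π·(-24)/(2·1.4731)) sin(π·0.9325) = -5.389275 mm/rad

s = 0.2691, ds/dθ = -5.3893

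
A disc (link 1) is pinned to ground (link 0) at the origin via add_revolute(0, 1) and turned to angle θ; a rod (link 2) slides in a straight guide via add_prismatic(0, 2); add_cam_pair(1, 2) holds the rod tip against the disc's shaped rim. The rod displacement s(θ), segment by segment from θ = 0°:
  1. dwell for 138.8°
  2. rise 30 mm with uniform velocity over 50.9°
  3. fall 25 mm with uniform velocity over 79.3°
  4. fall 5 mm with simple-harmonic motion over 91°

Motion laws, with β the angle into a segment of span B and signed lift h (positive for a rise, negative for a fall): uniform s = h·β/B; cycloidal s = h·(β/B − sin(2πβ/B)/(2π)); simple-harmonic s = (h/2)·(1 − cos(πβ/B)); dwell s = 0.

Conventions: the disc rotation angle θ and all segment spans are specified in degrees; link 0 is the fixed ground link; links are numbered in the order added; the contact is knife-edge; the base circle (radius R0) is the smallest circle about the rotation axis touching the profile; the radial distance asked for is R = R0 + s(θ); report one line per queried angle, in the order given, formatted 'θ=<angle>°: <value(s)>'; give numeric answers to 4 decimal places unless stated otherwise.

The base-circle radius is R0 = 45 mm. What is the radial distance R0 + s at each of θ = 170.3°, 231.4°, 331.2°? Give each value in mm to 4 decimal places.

segment 1 (0° to 138.8°, dwell): s unchanged at 0.0000
θ = 170.3° falls in segment 2 (138.8° to 189.7°, uniform, h = 30): β = 170.3 − 138.8 = 31.5°, B = 50.9°; Δs = 30·31.5/50.9 = 18.5658; s = 0.0000 + 18.5658 = 18.5658
segment 2 (138.8° to 189.7°, uniform, h = 30) is passed completely: s = 0.0000 + (30) = 30.0000
θ = 231.4° falls in segment 3 (189.7° to 269°, uniform, h = -25): β = 231.4 − 189.7 = 41.7°, B = 79.3°; Δs = -25·41.7/79.3 = -13.1463; s = 30.0000 − 13.1463 = 16.8537
segment 3 (189.7° to 269°, uniform, h = -25) is passed completely: s = 30.0000 + (-25) = 5.0000
θ = 331.2° falls in segment 4 (269° to 360°, simple-harmonic, h = -5): β = 331.2 − 269 = 62.2°, B = 91°; Δs = -5/2·(1 − cos(π·0.6835)) = -3.8628; s = 5.0000 − 3.8628 = 1.1372
θ=170.3°: R = R0 + s = 45 + 18.5658 = 63.5658
θ=231.4°: R = R0 + s = 45 + 16.8537 = 61.8537
θ=331.2°: R = R0 + s = 45 + 1.1372 = 46.1372

θ=170.3°: 63.5658
θ=231.4°: 61.8537
θ=331.2°: 46.1372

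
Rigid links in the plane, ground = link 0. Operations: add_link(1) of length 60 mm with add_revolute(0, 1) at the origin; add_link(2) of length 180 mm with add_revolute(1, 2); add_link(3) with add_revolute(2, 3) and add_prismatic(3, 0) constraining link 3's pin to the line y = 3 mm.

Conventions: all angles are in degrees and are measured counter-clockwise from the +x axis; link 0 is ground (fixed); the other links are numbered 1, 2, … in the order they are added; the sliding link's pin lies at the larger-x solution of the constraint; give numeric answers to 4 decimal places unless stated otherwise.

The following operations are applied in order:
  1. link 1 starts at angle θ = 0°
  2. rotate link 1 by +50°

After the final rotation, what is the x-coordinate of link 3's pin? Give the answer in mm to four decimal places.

geometry: r = 60 mm, L = 180 mm, e = 3 mm; θ starts at 0°
rotate link 1 by +50°: θ ← 0° +50° = 50°
crank pin P = (r cos θ, r sin θ) = (38.567257, 45.962667)
h = r sin θ − e = 45.962667 − 3 = 42.962667
x = r cos θ + √(L² − h²) = 38.567257 + 174.797624 = 213.364880

213.3649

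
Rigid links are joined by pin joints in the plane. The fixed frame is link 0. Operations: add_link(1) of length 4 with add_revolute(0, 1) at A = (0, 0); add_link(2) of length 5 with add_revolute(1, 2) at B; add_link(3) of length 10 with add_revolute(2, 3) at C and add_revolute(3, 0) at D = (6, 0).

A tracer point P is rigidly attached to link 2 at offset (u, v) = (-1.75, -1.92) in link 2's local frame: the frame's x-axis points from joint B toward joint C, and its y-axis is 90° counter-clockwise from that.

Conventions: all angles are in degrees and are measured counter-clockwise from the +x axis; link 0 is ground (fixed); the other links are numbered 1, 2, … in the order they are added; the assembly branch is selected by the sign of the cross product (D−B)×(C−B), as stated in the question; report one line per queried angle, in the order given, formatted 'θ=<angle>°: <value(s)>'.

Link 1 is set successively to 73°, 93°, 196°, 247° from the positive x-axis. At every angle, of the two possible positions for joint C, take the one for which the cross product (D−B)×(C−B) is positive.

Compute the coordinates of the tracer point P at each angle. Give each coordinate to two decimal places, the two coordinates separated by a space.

A=(0,0), D=(6.00,0)
θ=73°: B = A + 4.00·(cos73°, sin73°) = (1.1695, 3.8252)
θ=73°: |BD| = 6.1617
θ=73°: circle(B,5.00) ∩ circle(D,10.00): a=-3.0052, h=3.9961
θ=73°:   candidates: C₊=(1.2944,8.8237) cross=24.623; C₋=(-3.6673,2.5581) cross=-24.623
θ=73°:   branch + wants cross > 0 → take C=(1.2944,8.8237) (cross=24.623)
θ=73°: ex = (C−B)/|BC| = (0.0250,0.9997); ey = (-0.9997,0.0250)
θ=73°: P = B + -1.75·ex + -1.92·ey = (3.0452,2.0278)
θ=93°: B = A + 4.00·(cos93°, sin93°) = (-0.2093, 3.9945)
θ=93°: |BD| = 7.3832
θ=93°: circle(B,5.00) ∩ circle(D,10.00): a=-1.3875, h=4.8036
θ=93°:   candidates: C₊=(1.2227,8.7851) cross=35.466; C₋=(-3.9751,0.7053) cross=-35.466
θ=93°:   branch + wants cross > 0 → take C=(1.2227,8.7851) (cross=35.466)
θ=93°: ex = (C−B)/|BC| = (0.2864,0.9581); ey = (-0.9581,0.2864)
θ=93°: P = B + -1.75·ex + -1.92·ey = (1.1290,1.7679)
θ=196°: B = A + 4.00·(cos196°, sin196°) = (-3.8450, -1.1025)
θ=196°: |BD| = 9.9066
θ=196°: circle(B,5.00) ∩ circle(D,10.00): a=1.1679, h=4.8617
θ=196°:   candidates: C₊=(-3.2254,3.8589) cross=48.163; C₋=(-2.1433,-5.8040) cross=-48.163
θ=196°:   branch + wants cross > 0 → take C=(-3.2254,3.8589) (cross=48.163)
θ=196°: ex = (C−B)/|BC| = (0.1239,0.9923); ey = (-0.9923,0.1239)
θ=196°: P = B + -1.75·ex + -1.92·ey = (-2.1567,-3.0770)
θ=247°: B = A + 4.00·(cos247°, sin247°) = (-1.5629, -3.6820)
θ=247°: |BD| = 8.4116
θ=247°: circle(B,5.00) ∩ circle(D,10.00): a=-0.2523, h=4.9936
θ=247°:   candidates: C₊=(-3.9757,0.6973) cross=42.004; C₋=(0.3961,-8.2823) cross=-42.004
θ=247°:   branch + wants cross > 0 → take C=(-3.9757,0.6973) (cross=42.004)
θ=247°: ex = (C−B)/|BC| = (-0.4825,0.8759); ey = (-0.8759,-0.4825)
θ=247°: P = B + -1.75·ex + -1.92·ey = (0.9632,-4.2883)

θ=73°: 3.05 2.03
θ=93°: 1.13 1.77
θ=196°: -2.16 -3.08
θ=247°: 0.96 -4.29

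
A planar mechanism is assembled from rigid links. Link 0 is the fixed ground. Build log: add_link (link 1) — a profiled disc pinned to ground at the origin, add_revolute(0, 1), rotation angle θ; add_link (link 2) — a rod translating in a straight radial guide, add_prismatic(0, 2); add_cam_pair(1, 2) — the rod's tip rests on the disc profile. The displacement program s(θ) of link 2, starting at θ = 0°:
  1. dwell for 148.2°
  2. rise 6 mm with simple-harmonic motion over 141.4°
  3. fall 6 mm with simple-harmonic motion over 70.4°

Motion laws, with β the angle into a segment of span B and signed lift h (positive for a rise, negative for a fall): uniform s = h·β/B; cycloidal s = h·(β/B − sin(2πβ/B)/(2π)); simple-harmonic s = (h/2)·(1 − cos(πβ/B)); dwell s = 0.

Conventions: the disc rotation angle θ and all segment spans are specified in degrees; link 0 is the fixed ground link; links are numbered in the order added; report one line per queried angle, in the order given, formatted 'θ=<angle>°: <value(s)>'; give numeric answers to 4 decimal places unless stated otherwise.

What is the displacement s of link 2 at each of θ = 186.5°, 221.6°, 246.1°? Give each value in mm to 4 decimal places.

seg 1 [0°–148.2°] dwell: s stays 0.0000
seg 2 [148.2°–289.6°] simple-harmonic, h=6: θ=186.5° here. β=38.3, B=141.4. 6/2·(1 − cos(π·0.2709)) = 1.0222 → s = 1.0222
seg 2 [148.2°–289.6°] simple-harmonic, h=6: θ=221.6° here. β=73.4, B=141.4. 6/2·(1 − cos(π·0.5191)) = 3.1799 → s = 3.1799
seg 2 [148.2°–289.6°] simple-harmonic, h=6: θ=246.1° here. β=97.9, B=141.4. 6/2·(1 − cos(π·0.6924)) = 4.7046 → s = 4.7046

θ=186.5°: 1.0222
θ=221.6°: 3.1799
θ=246.1°: 4.7046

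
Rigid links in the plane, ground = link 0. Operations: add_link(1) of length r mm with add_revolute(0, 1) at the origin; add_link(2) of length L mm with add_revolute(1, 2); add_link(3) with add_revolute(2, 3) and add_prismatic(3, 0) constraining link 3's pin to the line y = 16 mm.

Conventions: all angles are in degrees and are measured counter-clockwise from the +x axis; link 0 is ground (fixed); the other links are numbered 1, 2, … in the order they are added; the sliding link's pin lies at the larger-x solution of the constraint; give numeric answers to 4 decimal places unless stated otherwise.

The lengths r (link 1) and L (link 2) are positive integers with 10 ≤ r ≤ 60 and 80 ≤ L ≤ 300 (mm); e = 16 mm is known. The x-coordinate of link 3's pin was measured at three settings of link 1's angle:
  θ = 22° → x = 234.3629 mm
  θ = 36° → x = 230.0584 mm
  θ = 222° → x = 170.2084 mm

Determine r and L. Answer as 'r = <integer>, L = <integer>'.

constraint per measurement: (x − r cos θ)² + (r sin θ − e)² = L²
subtracting the θ₁ and θ₂ equations cancels the r² and L² terms:
r = (x₁² − x₂²) / (2[(x₁cos θ₁ + e sin θ₁) − (x₂cos θ₂ + e sin θ₂)]) = 35.9998 → r = 36
L² = (x₁ − r cos θ₁)² + (r sin θ₁ − e)² = 40401.0023 → L = 201.0000 → L = 201
check at θ₃=222°: x = 170.2084 (printed 170.2084) ✓

r = 36, L = 201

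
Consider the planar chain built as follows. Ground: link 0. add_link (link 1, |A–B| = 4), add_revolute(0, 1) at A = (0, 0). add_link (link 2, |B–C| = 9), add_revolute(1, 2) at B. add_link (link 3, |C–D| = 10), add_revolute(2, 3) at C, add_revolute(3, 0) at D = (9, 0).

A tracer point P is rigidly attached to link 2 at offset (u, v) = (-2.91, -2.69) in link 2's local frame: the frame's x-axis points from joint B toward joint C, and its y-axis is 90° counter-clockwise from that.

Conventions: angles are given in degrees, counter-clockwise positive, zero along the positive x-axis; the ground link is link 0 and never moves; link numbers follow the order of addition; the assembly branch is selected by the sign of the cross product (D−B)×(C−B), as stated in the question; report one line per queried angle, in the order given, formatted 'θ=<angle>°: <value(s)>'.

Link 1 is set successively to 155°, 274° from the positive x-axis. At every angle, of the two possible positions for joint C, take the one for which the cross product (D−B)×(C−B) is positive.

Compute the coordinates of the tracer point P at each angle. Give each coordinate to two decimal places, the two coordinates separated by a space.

A=(0,0), D=(9.00,0)
θ=155°: B = A + 4.00·(cos155°, sin155°) = (-3.6252, 1.6905)
θ=155°: |BD| = 12.7379
θ=155°: circle(B,9.00) ∩ circle(D,10.00): a=5.6231, h=7.0271
θ=155°:   candidates: C₊=(2.8808,7.9092) cross=89.511; C₋=(1.0156,-6.0207) cross=-89.511
θ=155°:   branch + wants cross > 0 → take C=(2.8808,7.9092) (cross=89.511)
θ=155°: ex = (C−B)/|BC| = (0.7229,0.6910); ey = (-0.6910,0.7229)
θ=155°: P = B + -2.91·ex + -2.69·ey = (-3.8701,-2.2648)
θ=274°: B = A + 4.00·(cos274°, sin274°) = (0.2790, -3.9903)
θ=274°: |BD| = 9.5905
θ=274°: circle(B,9.00) ∩ circle(D,10.00): a=3.8047, h=8.1562
θ=274°:   candidates: C₊=(0.3452,5.0095) cross=78.222; C₋=(7.1323,-9.8240) cross=-78.222
θ=274°:   branch + wants cross > 0 → take C=(0.3452,5.0095) (cross=78.222)
θ=274°: ex = (C−B)/|BC| = (0.0074,1.0000); ey = (-1.0000,0.0074)
θ=274°: P = B + -2.91·ex + -2.69·ey = (2.9475,-6.9200)

θ=155°: -3.87 -2.26
θ=274°: 2.95 -6.92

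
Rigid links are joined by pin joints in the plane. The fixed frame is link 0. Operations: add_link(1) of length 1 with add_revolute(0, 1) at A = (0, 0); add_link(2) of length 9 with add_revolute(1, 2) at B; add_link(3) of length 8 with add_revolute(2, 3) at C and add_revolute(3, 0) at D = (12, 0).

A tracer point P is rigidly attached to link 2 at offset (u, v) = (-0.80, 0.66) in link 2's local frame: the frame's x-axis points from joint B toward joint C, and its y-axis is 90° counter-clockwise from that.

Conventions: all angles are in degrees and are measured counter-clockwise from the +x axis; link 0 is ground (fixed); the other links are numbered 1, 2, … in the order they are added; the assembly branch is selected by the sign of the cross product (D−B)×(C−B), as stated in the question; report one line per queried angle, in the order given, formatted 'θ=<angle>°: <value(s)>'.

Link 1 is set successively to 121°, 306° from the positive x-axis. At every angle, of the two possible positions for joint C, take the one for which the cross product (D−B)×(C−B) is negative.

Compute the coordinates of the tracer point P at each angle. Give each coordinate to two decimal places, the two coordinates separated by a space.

A=(0,0), D=(12.00,0)
θ=121°: B = A + 1.00·(cos121°, sin121°) = (-0.5150, 0.8572)
θ=121°: |BD| = 12.5444
θ=121°: circle(B,9.00) ∩ circle(D,8.00): a=6.9498, h=5.7184
θ=121°:   candidates: C₊=(6.8092,6.0874) cross=71.734; C₋=(6.0277,-5.3228) cross=-71.734
θ=121°:   branch - wants cross < 0 → take C=(6.0277,-5.3228) (cross=-71.734)
θ=121°: ex = (C−B)/|BC| = (0.7270,-0.6867); ey = (0.6867,0.7270)
θ=121°: P = B + -0.80·ex + 0.66·ey = (-0.6434,1.8863)
θ=306°: B = A + 1.00·(cos306°, sin306°) = (0.5878, -0.8090)
θ=306°: |BD| = 11.4409
θ=306°: circle(B,9.00) ∩ circle(D,8.00): a=6.4634, h=6.2630
θ=306°:   candidates: C₊=(6.5921,5.8953) cross=71.654; C₋=(7.4779,-6.5993) cross=-71.654
θ=306°:   branch - wants cross < 0 → take C=(7.4779,-6.5993) (cross=-71.654)
θ=306°: ex = (C−B)/|BC| = (0.7656,-0.6434); ey = (0.6434,0.7656)
θ=306°: P = B + -0.80·ex + 0.66·ey = (0.4000,0.2109)

θ=121°: -0.64 1.89
θ=306°: 0.40 0.21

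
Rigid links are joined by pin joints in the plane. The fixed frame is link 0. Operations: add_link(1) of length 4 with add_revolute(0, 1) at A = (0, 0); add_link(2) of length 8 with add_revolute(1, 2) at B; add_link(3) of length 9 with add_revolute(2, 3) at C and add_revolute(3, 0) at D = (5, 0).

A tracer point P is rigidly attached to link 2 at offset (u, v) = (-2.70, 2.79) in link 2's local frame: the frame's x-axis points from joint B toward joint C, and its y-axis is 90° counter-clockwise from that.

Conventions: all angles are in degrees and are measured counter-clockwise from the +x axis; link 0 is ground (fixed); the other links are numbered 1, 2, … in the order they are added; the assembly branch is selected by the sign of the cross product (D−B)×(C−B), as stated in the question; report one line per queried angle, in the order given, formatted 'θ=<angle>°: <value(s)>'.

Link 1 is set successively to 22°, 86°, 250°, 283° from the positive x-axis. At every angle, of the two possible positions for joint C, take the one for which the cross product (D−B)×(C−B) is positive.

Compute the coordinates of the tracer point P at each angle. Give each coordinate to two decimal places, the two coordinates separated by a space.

A=(0,0), D=(5.00,0)
θ=22°: B = A + 4.00·(cos22°, sin22°) = (3.7087, 1.4984)
θ=22°: |BD| = 1.9780
θ=22°: circle(B,8.00) ∩ circle(D,9.00): a=-3.3082, h=7.2840
θ=22°:   candidates: C₊=(7.0670,8.7594) cross=14.408; C₋=(-3.9687,-0.7505) cross=-14.408
θ=22°:   branch + wants cross > 0 → take C=(7.0670,8.7594) (cross=14.408)
θ=22°: ex = (C−B)/|BC| = (0.4198,0.9076); ey = (-0.9076,0.4198)
θ=22°: P = B + -2.70·ex + 2.79·ey = (0.0431,0.2190)
θ=86°: B = A + 4.00·(cos86°, sin86°) = (0.2790, 3.9903)
θ=86°: |BD| = 6.1814
θ=86°: circle(B,8.00) ∩ circle(D,9.00): a=1.7156, h=7.8139
θ=86°:   candidates: C₊=(6.6334,8.8505) cross=48.301; C₋=(-3.4548,-3.0850) cross=-48.301
θ=86°:   branch + wants cross > 0 → take C=(6.6334,8.8505) (cross=48.301)
θ=86°: ex = (C−B)/|BC| = (0.7943,0.6075); ey = (-0.6075,0.7943)
θ=86°: P = B + -2.70·ex + 2.79·ey = (-3.5606,4.5660)
θ=250°: B = A + 4.00·(cos250°, sin250°) = (-1.3681, -3.7588)
θ=250°: |BD| = 7.3946
θ=250°: circle(B,8.00) ∩ circle(D,9.00): a=2.5478, h=7.5834
θ=250°:   candidates: C₊=(-3.0287,4.0670) cross=56.077; C₋=(4.6808,-8.9943) cross=-56.077
θ=250°:   branch + wants cross > 0 → take C=(-3.0287,4.0670) (cross=56.077)
θ=250°: ex = (C−B)/|BC| = (-0.2076,0.9782); ey = (-0.9782,-0.2076)
θ=250°: P = B + -2.70·ex + 2.79·ey = (-3.5369,-6.9791)
θ=283°: B = A + 4.00·(cos283°, sin283°) = (0.8998, -3.8975)
θ=283°: |BD| = 5.6570
θ=283°: circle(B,8.00) ∩ circle(D,9.00): a=1.3260, h=7.8893
θ=283°:   candidates: C₊=(-3.5746,2.7342) cross=44.630; C₋=(7.2963,-8.7021) cross=-44.630
θ=283°:   branch + wants cross > 0 → take C=(-3.5746,2.7342) (cross=44.630)
θ=283°: ex = (C−B)/|BC| = (-0.5593,0.8290); ey = (-0.8290,-0.5593)
θ=283°: P = B + -2.70·ex + 2.79·ey = (0.0971,-7.6961)

θ=22°: 0.04 0.22
θ=86°: -3.56 4.57
θ=250°: -3.54 -6.98
θ=283°: 0.10 -7.70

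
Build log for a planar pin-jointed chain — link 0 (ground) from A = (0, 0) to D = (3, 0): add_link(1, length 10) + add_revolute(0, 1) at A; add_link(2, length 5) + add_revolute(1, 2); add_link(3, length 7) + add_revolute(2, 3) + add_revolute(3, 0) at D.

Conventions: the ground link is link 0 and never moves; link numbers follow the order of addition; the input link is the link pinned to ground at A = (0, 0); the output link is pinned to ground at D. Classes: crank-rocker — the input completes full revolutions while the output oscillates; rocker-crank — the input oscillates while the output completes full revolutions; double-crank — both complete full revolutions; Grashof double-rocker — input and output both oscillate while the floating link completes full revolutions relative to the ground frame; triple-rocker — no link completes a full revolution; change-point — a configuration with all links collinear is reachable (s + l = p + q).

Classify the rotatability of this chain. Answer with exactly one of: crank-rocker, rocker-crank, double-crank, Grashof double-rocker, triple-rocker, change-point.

lengths: ground=3, input=10, coupler=5, output=7
sorted: s=3 (shortest), l=10 (longest), p+q=12
s + l = 13 vs p + q = 12
s + l > p + q → non-Grashof → no link fully rotates → triple-rocker

triple-rocker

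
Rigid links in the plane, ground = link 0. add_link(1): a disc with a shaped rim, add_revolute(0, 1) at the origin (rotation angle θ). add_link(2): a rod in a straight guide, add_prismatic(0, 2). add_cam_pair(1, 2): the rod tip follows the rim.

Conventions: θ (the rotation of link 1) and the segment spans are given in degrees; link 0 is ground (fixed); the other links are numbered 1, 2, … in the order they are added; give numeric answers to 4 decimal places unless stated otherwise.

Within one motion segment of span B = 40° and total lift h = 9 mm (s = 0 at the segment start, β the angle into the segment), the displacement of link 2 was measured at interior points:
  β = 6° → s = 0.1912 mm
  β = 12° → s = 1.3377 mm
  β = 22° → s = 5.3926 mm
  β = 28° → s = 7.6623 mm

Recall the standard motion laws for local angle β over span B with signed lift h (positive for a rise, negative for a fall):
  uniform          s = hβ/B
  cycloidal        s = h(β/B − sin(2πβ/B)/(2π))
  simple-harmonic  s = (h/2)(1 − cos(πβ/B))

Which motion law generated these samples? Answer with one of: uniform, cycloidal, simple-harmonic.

candidates at β/B = r: uniform s = h·r (linear in β); cycloidal s = h·(r − sin(2πr)/(2π)); simple-harmonic s = (h/2)(1 − cos(πr))
β=6°: printed 0.1912 | uniform 1.3500, cycloidal 0.1912, simple-harmonic 0.4905
β=12°: printed 1.3377 | uniform 2.7000, cycloidal 1.3377, simple-harmonic 1.8550
β=22°: printed 5.3926 | uniform 4.9500, cycloidal 5.3926, simple-harmonic 5.2040
β=28°: printed 7.6623 | uniform 6.3000, cycloidal 7.6623, simple-harmonic 7.1450
only one law matches every sample → cycloidal

cycloidal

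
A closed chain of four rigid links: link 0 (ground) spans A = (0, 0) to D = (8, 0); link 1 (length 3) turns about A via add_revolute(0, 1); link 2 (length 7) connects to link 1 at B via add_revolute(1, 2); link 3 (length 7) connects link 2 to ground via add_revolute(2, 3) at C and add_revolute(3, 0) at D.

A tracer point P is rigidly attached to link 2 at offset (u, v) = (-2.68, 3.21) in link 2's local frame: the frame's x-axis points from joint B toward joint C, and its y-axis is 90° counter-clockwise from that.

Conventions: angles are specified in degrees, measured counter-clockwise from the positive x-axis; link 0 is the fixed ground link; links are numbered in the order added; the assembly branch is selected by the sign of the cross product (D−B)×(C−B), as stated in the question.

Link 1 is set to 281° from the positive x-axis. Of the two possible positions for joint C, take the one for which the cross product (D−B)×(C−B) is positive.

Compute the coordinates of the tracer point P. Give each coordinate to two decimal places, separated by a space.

A=(0,0), D=(8.00,0)
B = A + 3.00·(cos281°, sin281°) = (0.5724, -2.9449)
|BD| = 7.9901
circle(B,7.00) ∩ circle(D,7.00): a=3.9950, h=5.7480
  candidates: C₊=(2.1677,3.8709) cross=45.927; C₋=(6.4047,-6.8158) cross=-45.927
  branch + wants cross > 0 → take C=(2.1677,3.8709) (cross=45.927)
ex = (C−B)/|BC| = (0.2279,0.9737); ey = (-0.9737,0.2279)
P = B + -2.68·ex + 3.21·ey = (-3.1639,-4.8228)

-3.16 -4.82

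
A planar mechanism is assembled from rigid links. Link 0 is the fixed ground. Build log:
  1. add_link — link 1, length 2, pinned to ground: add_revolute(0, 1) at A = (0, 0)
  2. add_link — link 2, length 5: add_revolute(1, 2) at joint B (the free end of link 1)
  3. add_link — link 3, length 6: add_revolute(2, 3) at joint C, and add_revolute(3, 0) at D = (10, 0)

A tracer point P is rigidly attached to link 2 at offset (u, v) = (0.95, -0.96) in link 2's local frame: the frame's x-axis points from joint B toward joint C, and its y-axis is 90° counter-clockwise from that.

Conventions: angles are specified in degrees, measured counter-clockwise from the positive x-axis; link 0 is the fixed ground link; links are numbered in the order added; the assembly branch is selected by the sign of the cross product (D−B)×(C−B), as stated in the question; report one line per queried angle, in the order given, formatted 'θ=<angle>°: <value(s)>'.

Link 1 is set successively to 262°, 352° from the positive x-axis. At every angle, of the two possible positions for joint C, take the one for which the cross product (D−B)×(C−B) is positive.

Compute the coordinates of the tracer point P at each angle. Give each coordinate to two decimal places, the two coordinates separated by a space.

A=(0,0), D=(10.00,0)
θ=262°: B = A + 2.00·(cos262°, sin262°) = (-0.2783, -1.9805)
θ=262°: |BD| = 10.4674
θ=262°: circle(B,5.00) ∩ circle(D,6.00): a=4.7083, h=1.6829
θ=262°:   candidates: C₊=(4.0265,0.5628) cross=17.616; C₋=(4.6633,-2.7422) cross=-17.616
θ=262°:   branch + wants cross > 0 → take C=(4.0265,0.5628) (cross=17.616)
θ=262°: ex = (C−B)/|BC| = (0.8610,0.5087); ey = (-0.5087,0.8610)
θ=262°: P = B + 0.95·ex + -0.96·ey = (1.0279,-2.3238)
θ=352°: B = A + 2.00·(cos352°, sin352°) = (1.9805, -0.2783)
θ=352°: |BD| = 8.0243
θ=352°: circle(B,5.00) ∩ circle(D,6.00): a=3.3267, h=3.7327
θ=352°:   candidates: C₊=(5.1758,3.5675) cross=29.952; C₋=(5.4347,-3.8934) cross=-29.952
θ=352°:   branch + wants cross > 0 → take C=(5.1758,3.5675) (cross=29.952)
θ=352°: ex = (C−B)/|BC| = (0.6390,0.7692); ey = (-0.7692,0.6390)
θ=352°: P = B + 0.95·ex + -0.96·ey = (3.3260,-0.1611)

θ=262°: 1.03 -2.32
θ=352°: 3.33 -0.16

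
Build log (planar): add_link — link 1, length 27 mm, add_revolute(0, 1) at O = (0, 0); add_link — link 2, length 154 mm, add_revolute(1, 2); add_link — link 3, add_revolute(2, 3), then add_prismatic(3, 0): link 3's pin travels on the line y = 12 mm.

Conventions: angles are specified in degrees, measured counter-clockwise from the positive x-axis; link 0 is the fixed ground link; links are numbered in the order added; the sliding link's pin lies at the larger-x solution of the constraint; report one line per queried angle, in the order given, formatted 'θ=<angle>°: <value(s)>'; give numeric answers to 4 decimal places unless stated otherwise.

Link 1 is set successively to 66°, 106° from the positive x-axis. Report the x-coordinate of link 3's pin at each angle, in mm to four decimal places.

geometry: r = 27 mm, L = 154 mm, e = 12 mm
θ=66°: crank pin P = (r cos θ, r sin θ) = (10.981889, 24.665727)
θ=66°: h = r sin θ − e = 24.665727 − 12 = 12.665727
θ=66°: x = r cos θ + √(L² − h²) = 10.981889 + 153.478270 = 164.460159
θ=106°: crank pin P = (r cos θ, r sin θ) = (-7.442209, 25.954066)
θ=106°: h = r sin θ − e = 25.954066 − 12 = 13.954066
θ=106°: x = r cos θ + √(L² − h²) = -7.442209 + 153.366502 = 145.924294

θ=66°: 164.4602
θ=106°: 145.9243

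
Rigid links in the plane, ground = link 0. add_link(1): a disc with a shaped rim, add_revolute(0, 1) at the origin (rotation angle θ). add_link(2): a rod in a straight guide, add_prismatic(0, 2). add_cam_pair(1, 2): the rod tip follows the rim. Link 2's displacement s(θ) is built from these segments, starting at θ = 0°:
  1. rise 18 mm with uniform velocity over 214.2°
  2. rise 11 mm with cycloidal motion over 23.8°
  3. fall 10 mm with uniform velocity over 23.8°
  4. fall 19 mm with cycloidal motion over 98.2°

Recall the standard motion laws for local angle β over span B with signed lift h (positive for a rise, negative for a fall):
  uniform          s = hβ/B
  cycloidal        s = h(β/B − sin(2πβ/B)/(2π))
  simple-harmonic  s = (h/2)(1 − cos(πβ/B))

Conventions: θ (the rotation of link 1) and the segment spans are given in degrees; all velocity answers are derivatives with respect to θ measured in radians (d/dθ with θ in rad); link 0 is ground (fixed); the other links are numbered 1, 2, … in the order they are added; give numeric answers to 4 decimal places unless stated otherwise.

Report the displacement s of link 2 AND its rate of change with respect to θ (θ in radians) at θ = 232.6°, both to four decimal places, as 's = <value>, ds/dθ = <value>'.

segment 1 (0° to 214.2°, uniform, h = 18) is passed completely: s = 0.0000 + (18) = 18.0000
θ = 232.6° falls in segment 2 (214.2° to 238°, cycloidal, h = 11): β = 232.6 − 214.2 = 18.4°, B = 23.8°; Δs = 11·(0.7731 − sin(2π·0.7731)/(2π)) = 10.2365; s = 18.0000 + 10.2365 = 28.2365
velocity in seg [214.2°–238°] (cycloidal), θ in radians: β = 18.4° = 0.3211 rad, B = 23.8° = 0.4154 rad; ds/dθ = (h/B)(1 − cos(2πβ/B)) = (11/0.4154)(1 − cos(2π·0.7731)) = 22.649672 mm/rad

s = 28.2365, ds/dθ = 22.6497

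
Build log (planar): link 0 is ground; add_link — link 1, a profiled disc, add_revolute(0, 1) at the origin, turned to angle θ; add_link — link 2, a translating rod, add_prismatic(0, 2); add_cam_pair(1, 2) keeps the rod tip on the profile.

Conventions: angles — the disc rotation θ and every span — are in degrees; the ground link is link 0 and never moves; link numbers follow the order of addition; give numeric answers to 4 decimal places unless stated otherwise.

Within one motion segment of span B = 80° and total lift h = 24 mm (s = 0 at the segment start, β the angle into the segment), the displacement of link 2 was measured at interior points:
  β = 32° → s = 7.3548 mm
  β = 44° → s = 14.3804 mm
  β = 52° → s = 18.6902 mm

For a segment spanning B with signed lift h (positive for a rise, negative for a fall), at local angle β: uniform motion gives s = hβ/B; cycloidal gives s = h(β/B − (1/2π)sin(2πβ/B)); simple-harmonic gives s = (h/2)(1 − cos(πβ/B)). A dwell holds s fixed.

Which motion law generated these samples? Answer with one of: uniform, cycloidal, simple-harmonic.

candidates at β/B = r: uniform s = h·r (linear in β); cycloidal s = h·(r − sin(2πr)/(2π)); simple-harmonic s = (h/2)(1 − cos(πr))
β=32°: printed 7.3548 | uniform 9.6000, cycloidal 7.3548, simple-harmonic 8.2918
β=44°: printed 14.3804 | uniform 13.2000, cycloidal 14.3804, simple-harmonic 13.8772
β=52°: printed 18.6902 | uniform 15.6000, cycloidal 18.6902, simple-harmonic 17.4479
only one law matches every sample → cycloidal

cycloidal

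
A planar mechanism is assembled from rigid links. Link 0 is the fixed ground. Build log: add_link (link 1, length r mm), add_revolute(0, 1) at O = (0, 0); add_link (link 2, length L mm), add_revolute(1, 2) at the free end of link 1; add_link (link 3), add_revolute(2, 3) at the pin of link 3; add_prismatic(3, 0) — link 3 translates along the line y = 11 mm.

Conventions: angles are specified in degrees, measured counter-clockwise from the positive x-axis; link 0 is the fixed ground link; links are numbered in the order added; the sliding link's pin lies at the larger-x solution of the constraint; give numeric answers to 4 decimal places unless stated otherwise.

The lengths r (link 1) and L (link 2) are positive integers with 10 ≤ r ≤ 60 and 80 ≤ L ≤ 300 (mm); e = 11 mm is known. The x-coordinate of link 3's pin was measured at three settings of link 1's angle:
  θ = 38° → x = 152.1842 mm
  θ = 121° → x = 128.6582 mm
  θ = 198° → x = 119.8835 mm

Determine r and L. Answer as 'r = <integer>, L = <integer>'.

constraint per measurement: (x − r cos θ)² + (r sin θ − e)² = L²
subtracting the θ₁ and θ₂ equations cancels the r² and L² terms:
r = (x₁² − x₂²) / (2[(x₁cos θ₁ + e sin θ₁) − (x₂cos θ₂ + e sin θ₂)]) = 18.0000 → r = 18
L² = (x₁ − r cos θ₁)² + (r sin θ₁ − e)² = 19044.0085 → L = 138.0000 → L = 138
check at θ₃=198°: x = 119.8835 (printed 119.8835) ✓

r = 18, L = 138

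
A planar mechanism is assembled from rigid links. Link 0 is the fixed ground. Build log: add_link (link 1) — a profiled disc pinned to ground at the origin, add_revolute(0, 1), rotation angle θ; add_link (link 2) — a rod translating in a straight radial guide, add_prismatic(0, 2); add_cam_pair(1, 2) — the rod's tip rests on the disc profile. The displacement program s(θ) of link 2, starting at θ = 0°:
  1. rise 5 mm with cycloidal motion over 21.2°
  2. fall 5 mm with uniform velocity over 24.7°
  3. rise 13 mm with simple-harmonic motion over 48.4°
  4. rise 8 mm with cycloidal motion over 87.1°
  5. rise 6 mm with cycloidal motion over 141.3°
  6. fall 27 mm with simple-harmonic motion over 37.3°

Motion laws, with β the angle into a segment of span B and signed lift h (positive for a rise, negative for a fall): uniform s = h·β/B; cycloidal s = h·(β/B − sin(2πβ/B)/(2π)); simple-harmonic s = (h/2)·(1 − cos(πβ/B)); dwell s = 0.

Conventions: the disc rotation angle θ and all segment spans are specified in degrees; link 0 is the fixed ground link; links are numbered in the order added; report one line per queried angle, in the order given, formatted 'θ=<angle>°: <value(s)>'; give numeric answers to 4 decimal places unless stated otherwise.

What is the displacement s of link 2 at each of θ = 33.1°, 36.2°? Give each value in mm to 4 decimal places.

seg 1 [0°–21.2°] cycloidal, h=5: full span → s += 5 → s = 5.0000
seg 2 [21.2°–45.9°] uniform, h=-5: θ=33.1° here. β=11.9, B=24.7. -5·11.9/24.7 = -2.4089 → s = 2.5911
seg 2 [21.2°–45.9°] uniform, h=-5: θ=36.2° here. β=15, B=24.7. -5·15/24.7 = -3.0364 → s = 1.9636

θ=33.1°: 2.5911
θ=36.2°: 1.9636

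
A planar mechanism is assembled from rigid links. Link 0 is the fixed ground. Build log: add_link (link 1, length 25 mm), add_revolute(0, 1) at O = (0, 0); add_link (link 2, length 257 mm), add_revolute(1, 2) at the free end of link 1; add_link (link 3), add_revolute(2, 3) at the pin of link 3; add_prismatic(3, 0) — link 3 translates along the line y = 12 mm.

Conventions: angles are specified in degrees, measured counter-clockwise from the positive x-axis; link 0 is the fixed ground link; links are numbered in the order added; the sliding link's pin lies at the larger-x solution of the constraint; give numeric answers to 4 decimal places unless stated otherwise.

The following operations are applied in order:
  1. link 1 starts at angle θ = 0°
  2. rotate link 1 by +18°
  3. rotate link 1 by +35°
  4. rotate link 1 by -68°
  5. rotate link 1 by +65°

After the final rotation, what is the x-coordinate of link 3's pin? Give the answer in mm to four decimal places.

geometry: r = 25 mm, L = 257 mm, e = 12 mm; θ starts at 0°
rotate link 1 by +18°: θ ← 0° +18° = 18°
rotate link 1 by +35°: θ ← 18° +35° = 53°
rotate link 1 by -68°: θ ← 53° -68° = -15°
rotate link 1 by +65°: θ ← -15° +65° = 50°
crank pin P = (r cos θ, r sin θ) = (16.069690, 19.151111)
h = r sin θ − e = 19.151111 − 12 = 7.151111
x = r cos θ + √(L² − h²) = 16.069690 + 256.900490 = 272.970180

272.9702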